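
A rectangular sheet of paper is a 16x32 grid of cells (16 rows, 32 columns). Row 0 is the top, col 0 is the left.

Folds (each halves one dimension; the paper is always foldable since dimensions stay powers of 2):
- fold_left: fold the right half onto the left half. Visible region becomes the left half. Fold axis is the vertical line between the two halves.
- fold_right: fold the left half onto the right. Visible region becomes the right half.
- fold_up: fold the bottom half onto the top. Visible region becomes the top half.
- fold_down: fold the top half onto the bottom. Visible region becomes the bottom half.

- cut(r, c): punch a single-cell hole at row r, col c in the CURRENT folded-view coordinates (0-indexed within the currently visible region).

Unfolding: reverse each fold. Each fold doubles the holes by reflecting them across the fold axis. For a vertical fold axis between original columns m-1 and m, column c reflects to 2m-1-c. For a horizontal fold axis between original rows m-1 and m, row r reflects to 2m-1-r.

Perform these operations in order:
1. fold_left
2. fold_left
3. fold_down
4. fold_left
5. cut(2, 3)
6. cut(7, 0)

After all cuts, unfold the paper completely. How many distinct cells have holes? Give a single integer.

Op 1 fold_left: fold axis v@16; visible region now rows[0,16) x cols[0,16) = 16x16
Op 2 fold_left: fold axis v@8; visible region now rows[0,16) x cols[0,8) = 16x8
Op 3 fold_down: fold axis h@8; visible region now rows[8,16) x cols[0,8) = 8x8
Op 4 fold_left: fold axis v@4; visible region now rows[8,16) x cols[0,4) = 8x4
Op 5 cut(2, 3): punch at orig (10,3); cuts so far [(10, 3)]; region rows[8,16) x cols[0,4) = 8x4
Op 6 cut(7, 0): punch at orig (15,0); cuts so far [(10, 3), (15, 0)]; region rows[8,16) x cols[0,4) = 8x4
Unfold 1 (reflect across v@4): 4 holes -> [(10, 3), (10, 4), (15, 0), (15, 7)]
Unfold 2 (reflect across h@8): 8 holes -> [(0, 0), (0, 7), (5, 3), (5, 4), (10, 3), (10, 4), (15, 0), (15, 7)]
Unfold 3 (reflect across v@8): 16 holes -> [(0, 0), (0, 7), (0, 8), (0, 15), (5, 3), (5, 4), (5, 11), (5, 12), (10, 3), (10, 4), (10, 11), (10, 12), (15, 0), (15, 7), (15, 8), (15, 15)]
Unfold 4 (reflect across v@16): 32 holes -> [(0, 0), (0, 7), (0, 8), (0, 15), (0, 16), (0, 23), (0, 24), (0, 31), (5, 3), (5, 4), (5, 11), (5, 12), (5, 19), (5, 20), (5, 27), (5, 28), (10, 3), (10, 4), (10, 11), (10, 12), (10, 19), (10, 20), (10, 27), (10, 28), (15, 0), (15, 7), (15, 8), (15, 15), (15, 16), (15, 23), (15, 24), (15, 31)]

Answer: 32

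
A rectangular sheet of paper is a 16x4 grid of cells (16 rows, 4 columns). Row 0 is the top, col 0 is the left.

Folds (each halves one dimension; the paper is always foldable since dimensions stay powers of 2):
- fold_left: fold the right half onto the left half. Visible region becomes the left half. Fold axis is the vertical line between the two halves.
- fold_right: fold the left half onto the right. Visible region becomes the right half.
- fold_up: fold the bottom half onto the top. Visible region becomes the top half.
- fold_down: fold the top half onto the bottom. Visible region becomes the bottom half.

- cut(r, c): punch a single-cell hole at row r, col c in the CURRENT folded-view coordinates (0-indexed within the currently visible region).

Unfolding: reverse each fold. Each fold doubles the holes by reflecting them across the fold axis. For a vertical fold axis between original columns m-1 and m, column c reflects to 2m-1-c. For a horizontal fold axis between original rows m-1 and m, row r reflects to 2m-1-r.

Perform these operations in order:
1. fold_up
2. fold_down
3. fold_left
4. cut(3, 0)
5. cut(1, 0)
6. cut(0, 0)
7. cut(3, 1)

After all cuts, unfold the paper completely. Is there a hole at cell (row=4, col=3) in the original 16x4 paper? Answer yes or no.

Answer: yes

Derivation:
Op 1 fold_up: fold axis h@8; visible region now rows[0,8) x cols[0,4) = 8x4
Op 2 fold_down: fold axis h@4; visible region now rows[4,8) x cols[0,4) = 4x4
Op 3 fold_left: fold axis v@2; visible region now rows[4,8) x cols[0,2) = 4x2
Op 4 cut(3, 0): punch at orig (7,0); cuts so far [(7, 0)]; region rows[4,8) x cols[0,2) = 4x2
Op 5 cut(1, 0): punch at orig (5,0); cuts so far [(5, 0), (7, 0)]; region rows[4,8) x cols[0,2) = 4x2
Op 6 cut(0, 0): punch at orig (4,0); cuts so far [(4, 0), (5, 0), (7, 0)]; region rows[4,8) x cols[0,2) = 4x2
Op 7 cut(3, 1): punch at orig (7,1); cuts so far [(4, 0), (5, 0), (7, 0), (7, 1)]; region rows[4,8) x cols[0,2) = 4x2
Unfold 1 (reflect across v@2): 8 holes -> [(4, 0), (4, 3), (5, 0), (5, 3), (7, 0), (7, 1), (7, 2), (7, 3)]
Unfold 2 (reflect across h@4): 16 holes -> [(0, 0), (0, 1), (0, 2), (0, 3), (2, 0), (2, 3), (3, 0), (3, 3), (4, 0), (4, 3), (5, 0), (5, 3), (7, 0), (7, 1), (7, 2), (7, 3)]
Unfold 3 (reflect across h@8): 32 holes -> [(0, 0), (0, 1), (0, 2), (0, 3), (2, 0), (2, 3), (3, 0), (3, 3), (4, 0), (4, 3), (5, 0), (5, 3), (7, 0), (7, 1), (7, 2), (7, 3), (8, 0), (8, 1), (8, 2), (8, 3), (10, 0), (10, 3), (11, 0), (11, 3), (12, 0), (12, 3), (13, 0), (13, 3), (15, 0), (15, 1), (15, 2), (15, 3)]
Holes: [(0, 0), (0, 1), (0, 2), (0, 3), (2, 0), (2, 3), (3, 0), (3, 3), (4, 0), (4, 3), (5, 0), (5, 3), (7, 0), (7, 1), (7, 2), (7, 3), (8, 0), (8, 1), (8, 2), (8, 3), (10, 0), (10, 3), (11, 0), (11, 3), (12, 0), (12, 3), (13, 0), (13, 3), (15, 0), (15, 1), (15, 2), (15, 3)]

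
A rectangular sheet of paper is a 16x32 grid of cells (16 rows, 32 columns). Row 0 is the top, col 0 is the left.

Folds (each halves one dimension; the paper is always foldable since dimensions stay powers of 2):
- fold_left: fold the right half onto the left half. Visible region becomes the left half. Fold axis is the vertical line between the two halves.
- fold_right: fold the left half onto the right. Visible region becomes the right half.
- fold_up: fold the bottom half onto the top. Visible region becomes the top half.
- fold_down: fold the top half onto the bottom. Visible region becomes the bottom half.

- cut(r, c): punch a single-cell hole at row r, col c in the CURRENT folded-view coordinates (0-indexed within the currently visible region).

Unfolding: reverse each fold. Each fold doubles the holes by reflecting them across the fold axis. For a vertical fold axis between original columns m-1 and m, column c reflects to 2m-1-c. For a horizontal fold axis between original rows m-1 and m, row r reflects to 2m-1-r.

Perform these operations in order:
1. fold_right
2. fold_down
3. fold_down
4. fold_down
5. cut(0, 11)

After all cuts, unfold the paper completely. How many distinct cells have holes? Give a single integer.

Op 1 fold_right: fold axis v@16; visible region now rows[0,16) x cols[16,32) = 16x16
Op 2 fold_down: fold axis h@8; visible region now rows[8,16) x cols[16,32) = 8x16
Op 3 fold_down: fold axis h@12; visible region now rows[12,16) x cols[16,32) = 4x16
Op 4 fold_down: fold axis h@14; visible region now rows[14,16) x cols[16,32) = 2x16
Op 5 cut(0, 11): punch at orig (14,27); cuts so far [(14, 27)]; region rows[14,16) x cols[16,32) = 2x16
Unfold 1 (reflect across h@14): 2 holes -> [(13, 27), (14, 27)]
Unfold 2 (reflect across h@12): 4 holes -> [(9, 27), (10, 27), (13, 27), (14, 27)]
Unfold 3 (reflect across h@8): 8 holes -> [(1, 27), (2, 27), (5, 27), (6, 27), (9, 27), (10, 27), (13, 27), (14, 27)]
Unfold 4 (reflect across v@16): 16 holes -> [(1, 4), (1, 27), (2, 4), (2, 27), (5, 4), (5, 27), (6, 4), (6, 27), (9, 4), (9, 27), (10, 4), (10, 27), (13, 4), (13, 27), (14, 4), (14, 27)]

Answer: 16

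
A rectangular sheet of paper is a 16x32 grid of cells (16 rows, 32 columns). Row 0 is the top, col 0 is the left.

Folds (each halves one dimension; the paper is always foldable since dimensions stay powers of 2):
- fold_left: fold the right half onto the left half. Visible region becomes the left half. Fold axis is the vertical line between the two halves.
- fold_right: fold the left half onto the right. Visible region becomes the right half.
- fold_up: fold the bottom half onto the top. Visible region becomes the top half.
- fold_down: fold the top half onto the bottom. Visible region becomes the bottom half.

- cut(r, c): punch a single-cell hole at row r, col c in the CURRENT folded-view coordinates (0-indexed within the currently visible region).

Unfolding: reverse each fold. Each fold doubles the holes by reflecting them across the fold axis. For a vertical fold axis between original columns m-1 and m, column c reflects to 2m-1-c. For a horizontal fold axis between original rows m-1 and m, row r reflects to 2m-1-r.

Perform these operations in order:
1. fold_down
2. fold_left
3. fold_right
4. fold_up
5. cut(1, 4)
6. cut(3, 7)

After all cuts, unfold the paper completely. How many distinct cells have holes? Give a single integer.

Answer: 32

Derivation:
Op 1 fold_down: fold axis h@8; visible region now rows[8,16) x cols[0,32) = 8x32
Op 2 fold_left: fold axis v@16; visible region now rows[8,16) x cols[0,16) = 8x16
Op 3 fold_right: fold axis v@8; visible region now rows[8,16) x cols[8,16) = 8x8
Op 4 fold_up: fold axis h@12; visible region now rows[8,12) x cols[8,16) = 4x8
Op 5 cut(1, 4): punch at orig (9,12); cuts so far [(9, 12)]; region rows[8,12) x cols[8,16) = 4x8
Op 6 cut(3, 7): punch at orig (11,15); cuts so far [(9, 12), (11, 15)]; region rows[8,12) x cols[8,16) = 4x8
Unfold 1 (reflect across h@12): 4 holes -> [(9, 12), (11, 15), (12, 15), (14, 12)]
Unfold 2 (reflect across v@8): 8 holes -> [(9, 3), (9, 12), (11, 0), (11, 15), (12, 0), (12, 15), (14, 3), (14, 12)]
Unfold 3 (reflect across v@16): 16 holes -> [(9, 3), (9, 12), (9, 19), (9, 28), (11, 0), (11, 15), (11, 16), (11, 31), (12, 0), (12, 15), (12, 16), (12, 31), (14, 3), (14, 12), (14, 19), (14, 28)]
Unfold 4 (reflect across h@8): 32 holes -> [(1, 3), (1, 12), (1, 19), (1, 28), (3, 0), (3, 15), (3, 16), (3, 31), (4, 0), (4, 15), (4, 16), (4, 31), (6, 3), (6, 12), (6, 19), (6, 28), (9, 3), (9, 12), (9, 19), (9, 28), (11, 0), (11, 15), (11, 16), (11, 31), (12, 0), (12, 15), (12, 16), (12, 31), (14, 3), (14, 12), (14, 19), (14, 28)]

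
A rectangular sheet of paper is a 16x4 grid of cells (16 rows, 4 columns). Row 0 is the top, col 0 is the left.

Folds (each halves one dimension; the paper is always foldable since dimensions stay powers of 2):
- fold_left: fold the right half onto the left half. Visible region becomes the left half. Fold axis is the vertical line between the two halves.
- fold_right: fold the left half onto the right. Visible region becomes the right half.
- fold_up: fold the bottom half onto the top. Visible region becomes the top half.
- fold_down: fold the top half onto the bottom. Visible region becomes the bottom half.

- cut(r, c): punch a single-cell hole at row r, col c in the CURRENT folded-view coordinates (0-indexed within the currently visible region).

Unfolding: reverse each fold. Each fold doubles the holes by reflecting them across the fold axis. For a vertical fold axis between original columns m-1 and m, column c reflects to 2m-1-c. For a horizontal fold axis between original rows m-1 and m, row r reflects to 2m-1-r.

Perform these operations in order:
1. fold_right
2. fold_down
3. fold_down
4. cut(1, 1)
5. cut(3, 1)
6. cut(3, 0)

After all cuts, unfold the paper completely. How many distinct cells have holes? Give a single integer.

Answer: 24

Derivation:
Op 1 fold_right: fold axis v@2; visible region now rows[0,16) x cols[2,4) = 16x2
Op 2 fold_down: fold axis h@8; visible region now rows[8,16) x cols[2,4) = 8x2
Op 3 fold_down: fold axis h@12; visible region now rows[12,16) x cols[2,4) = 4x2
Op 4 cut(1, 1): punch at orig (13,3); cuts so far [(13, 3)]; region rows[12,16) x cols[2,4) = 4x2
Op 5 cut(3, 1): punch at orig (15,3); cuts so far [(13, 3), (15, 3)]; region rows[12,16) x cols[2,4) = 4x2
Op 6 cut(3, 0): punch at orig (15,2); cuts so far [(13, 3), (15, 2), (15, 3)]; region rows[12,16) x cols[2,4) = 4x2
Unfold 1 (reflect across h@12): 6 holes -> [(8, 2), (8, 3), (10, 3), (13, 3), (15, 2), (15, 3)]
Unfold 2 (reflect across h@8): 12 holes -> [(0, 2), (0, 3), (2, 3), (5, 3), (7, 2), (7, 3), (8, 2), (8, 3), (10, 3), (13, 3), (15, 2), (15, 3)]
Unfold 3 (reflect across v@2): 24 holes -> [(0, 0), (0, 1), (0, 2), (0, 3), (2, 0), (2, 3), (5, 0), (5, 3), (7, 0), (7, 1), (7, 2), (7, 3), (8, 0), (8, 1), (8, 2), (8, 3), (10, 0), (10, 3), (13, 0), (13, 3), (15, 0), (15, 1), (15, 2), (15, 3)]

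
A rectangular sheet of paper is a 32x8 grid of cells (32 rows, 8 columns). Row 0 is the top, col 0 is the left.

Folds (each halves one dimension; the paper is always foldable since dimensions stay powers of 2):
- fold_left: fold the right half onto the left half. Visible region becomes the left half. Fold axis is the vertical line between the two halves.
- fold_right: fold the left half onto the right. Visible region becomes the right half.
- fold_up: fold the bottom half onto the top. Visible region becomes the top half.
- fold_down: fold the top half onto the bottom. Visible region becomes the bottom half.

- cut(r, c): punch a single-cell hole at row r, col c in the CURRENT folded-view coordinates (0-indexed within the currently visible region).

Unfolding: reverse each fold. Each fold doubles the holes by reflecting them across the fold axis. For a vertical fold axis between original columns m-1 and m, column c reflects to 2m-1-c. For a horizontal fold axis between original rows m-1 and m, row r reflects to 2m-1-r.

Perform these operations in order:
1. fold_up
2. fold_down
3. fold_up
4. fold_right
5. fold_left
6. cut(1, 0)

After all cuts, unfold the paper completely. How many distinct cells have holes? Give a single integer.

Op 1 fold_up: fold axis h@16; visible region now rows[0,16) x cols[0,8) = 16x8
Op 2 fold_down: fold axis h@8; visible region now rows[8,16) x cols[0,8) = 8x8
Op 3 fold_up: fold axis h@12; visible region now rows[8,12) x cols[0,8) = 4x8
Op 4 fold_right: fold axis v@4; visible region now rows[8,12) x cols[4,8) = 4x4
Op 5 fold_left: fold axis v@6; visible region now rows[8,12) x cols[4,6) = 4x2
Op 6 cut(1, 0): punch at orig (9,4); cuts so far [(9, 4)]; region rows[8,12) x cols[4,6) = 4x2
Unfold 1 (reflect across v@6): 2 holes -> [(9, 4), (9, 7)]
Unfold 2 (reflect across v@4): 4 holes -> [(9, 0), (9, 3), (9, 4), (9, 7)]
Unfold 3 (reflect across h@12): 8 holes -> [(9, 0), (9, 3), (9, 4), (9, 7), (14, 0), (14, 3), (14, 4), (14, 7)]
Unfold 4 (reflect across h@8): 16 holes -> [(1, 0), (1, 3), (1, 4), (1, 7), (6, 0), (6, 3), (6, 4), (6, 7), (9, 0), (9, 3), (9, 4), (9, 7), (14, 0), (14, 3), (14, 4), (14, 7)]
Unfold 5 (reflect across h@16): 32 holes -> [(1, 0), (1, 3), (1, 4), (1, 7), (6, 0), (6, 3), (6, 4), (6, 7), (9, 0), (9, 3), (9, 4), (9, 7), (14, 0), (14, 3), (14, 4), (14, 7), (17, 0), (17, 3), (17, 4), (17, 7), (22, 0), (22, 3), (22, 4), (22, 7), (25, 0), (25, 3), (25, 4), (25, 7), (30, 0), (30, 3), (30, 4), (30, 7)]

Answer: 32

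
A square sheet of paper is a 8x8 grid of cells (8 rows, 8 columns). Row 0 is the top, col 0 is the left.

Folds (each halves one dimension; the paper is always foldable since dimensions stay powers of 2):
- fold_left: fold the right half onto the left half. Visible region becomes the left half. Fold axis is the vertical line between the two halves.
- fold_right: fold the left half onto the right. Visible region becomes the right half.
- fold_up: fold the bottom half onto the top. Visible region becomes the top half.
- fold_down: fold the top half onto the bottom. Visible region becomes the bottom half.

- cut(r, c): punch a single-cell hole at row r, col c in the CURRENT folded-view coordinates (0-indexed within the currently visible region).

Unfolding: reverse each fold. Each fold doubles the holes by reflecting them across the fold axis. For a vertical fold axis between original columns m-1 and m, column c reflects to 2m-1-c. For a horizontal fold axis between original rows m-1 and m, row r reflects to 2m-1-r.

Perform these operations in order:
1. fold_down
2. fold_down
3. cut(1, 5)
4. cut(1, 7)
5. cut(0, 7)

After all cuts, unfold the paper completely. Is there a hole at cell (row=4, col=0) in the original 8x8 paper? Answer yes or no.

Answer: no

Derivation:
Op 1 fold_down: fold axis h@4; visible region now rows[4,8) x cols[0,8) = 4x8
Op 2 fold_down: fold axis h@6; visible region now rows[6,8) x cols[0,8) = 2x8
Op 3 cut(1, 5): punch at orig (7,5); cuts so far [(7, 5)]; region rows[6,8) x cols[0,8) = 2x8
Op 4 cut(1, 7): punch at orig (7,7); cuts so far [(7, 5), (7, 7)]; region rows[6,8) x cols[0,8) = 2x8
Op 5 cut(0, 7): punch at orig (6,7); cuts so far [(6, 7), (7, 5), (7, 7)]; region rows[6,8) x cols[0,8) = 2x8
Unfold 1 (reflect across h@6): 6 holes -> [(4, 5), (4, 7), (5, 7), (6, 7), (7, 5), (7, 7)]
Unfold 2 (reflect across h@4): 12 holes -> [(0, 5), (0, 7), (1, 7), (2, 7), (3, 5), (3, 7), (4, 5), (4, 7), (5, 7), (6, 7), (7, 5), (7, 7)]
Holes: [(0, 5), (0, 7), (1, 7), (2, 7), (3, 5), (3, 7), (4, 5), (4, 7), (5, 7), (6, 7), (7, 5), (7, 7)]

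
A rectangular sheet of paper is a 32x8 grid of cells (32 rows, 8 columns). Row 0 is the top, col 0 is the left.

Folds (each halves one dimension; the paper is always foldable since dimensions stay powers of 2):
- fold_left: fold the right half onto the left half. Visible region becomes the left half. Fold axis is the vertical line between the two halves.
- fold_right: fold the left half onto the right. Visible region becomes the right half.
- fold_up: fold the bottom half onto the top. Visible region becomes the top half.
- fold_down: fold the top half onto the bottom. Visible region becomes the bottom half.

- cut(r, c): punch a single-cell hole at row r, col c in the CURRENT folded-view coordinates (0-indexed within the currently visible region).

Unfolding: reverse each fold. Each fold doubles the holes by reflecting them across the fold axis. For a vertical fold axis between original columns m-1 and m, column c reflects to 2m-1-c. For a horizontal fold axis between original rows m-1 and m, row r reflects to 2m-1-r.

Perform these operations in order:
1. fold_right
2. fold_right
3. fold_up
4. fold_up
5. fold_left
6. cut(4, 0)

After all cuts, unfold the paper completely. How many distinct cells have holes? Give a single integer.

Op 1 fold_right: fold axis v@4; visible region now rows[0,32) x cols[4,8) = 32x4
Op 2 fold_right: fold axis v@6; visible region now rows[0,32) x cols[6,8) = 32x2
Op 3 fold_up: fold axis h@16; visible region now rows[0,16) x cols[6,8) = 16x2
Op 4 fold_up: fold axis h@8; visible region now rows[0,8) x cols[6,8) = 8x2
Op 5 fold_left: fold axis v@7; visible region now rows[0,8) x cols[6,7) = 8x1
Op 6 cut(4, 0): punch at orig (4,6); cuts so far [(4, 6)]; region rows[0,8) x cols[6,7) = 8x1
Unfold 1 (reflect across v@7): 2 holes -> [(4, 6), (4, 7)]
Unfold 2 (reflect across h@8): 4 holes -> [(4, 6), (4, 7), (11, 6), (11, 7)]
Unfold 3 (reflect across h@16): 8 holes -> [(4, 6), (4, 7), (11, 6), (11, 7), (20, 6), (20, 7), (27, 6), (27, 7)]
Unfold 4 (reflect across v@6): 16 holes -> [(4, 4), (4, 5), (4, 6), (4, 7), (11, 4), (11, 5), (11, 6), (11, 7), (20, 4), (20, 5), (20, 6), (20, 7), (27, 4), (27, 5), (27, 6), (27, 7)]
Unfold 5 (reflect across v@4): 32 holes -> [(4, 0), (4, 1), (4, 2), (4, 3), (4, 4), (4, 5), (4, 6), (4, 7), (11, 0), (11, 1), (11, 2), (11, 3), (11, 4), (11, 5), (11, 6), (11, 7), (20, 0), (20, 1), (20, 2), (20, 3), (20, 4), (20, 5), (20, 6), (20, 7), (27, 0), (27, 1), (27, 2), (27, 3), (27, 4), (27, 5), (27, 6), (27, 7)]

Answer: 32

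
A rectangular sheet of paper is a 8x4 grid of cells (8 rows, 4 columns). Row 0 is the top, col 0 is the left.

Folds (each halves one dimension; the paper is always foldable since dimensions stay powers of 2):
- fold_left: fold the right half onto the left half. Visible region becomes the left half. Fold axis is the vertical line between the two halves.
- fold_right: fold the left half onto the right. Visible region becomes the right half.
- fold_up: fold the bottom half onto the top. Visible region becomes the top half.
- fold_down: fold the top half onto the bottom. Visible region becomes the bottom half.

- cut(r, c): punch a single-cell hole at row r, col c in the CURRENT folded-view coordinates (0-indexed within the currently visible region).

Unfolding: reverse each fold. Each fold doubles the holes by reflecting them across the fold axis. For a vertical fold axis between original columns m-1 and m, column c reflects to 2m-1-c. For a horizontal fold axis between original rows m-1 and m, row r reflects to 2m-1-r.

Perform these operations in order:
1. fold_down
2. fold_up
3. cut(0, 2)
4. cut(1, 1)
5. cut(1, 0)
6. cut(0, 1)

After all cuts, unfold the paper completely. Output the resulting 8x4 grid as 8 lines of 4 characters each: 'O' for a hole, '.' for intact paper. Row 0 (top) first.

Op 1 fold_down: fold axis h@4; visible region now rows[4,8) x cols[0,4) = 4x4
Op 2 fold_up: fold axis h@6; visible region now rows[4,6) x cols[0,4) = 2x4
Op 3 cut(0, 2): punch at orig (4,2); cuts so far [(4, 2)]; region rows[4,6) x cols[0,4) = 2x4
Op 4 cut(1, 1): punch at orig (5,1); cuts so far [(4, 2), (5, 1)]; region rows[4,6) x cols[0,4) = 2x4
Op 5 cut(1, 0): punch at orig (5,0); cuts so far [(4, 2), (5, 0), (5, 1)]; region rows[4,6) x cols[0,4) = 2x4
Op 6 cut(0, 1): punch at orig (4,1); cuts so far [(4, 1), (4, 2), (5, 0), (5, 1)]; region rows[4,6) x cols[0,4) = 2x4
Unfold 1 (reflect across h@6): 8 holes -> [(4, 1), (4, 2), (5, 0), (5, 1), (6, 0), (6, 1), (7, 1), (7, 2)]
Unfold 2 (reflect across h@4): 16 holes -> [(0, 1), (0, 2), (1, 0), (1, 1), (2, 0), (2, 1), (3, 1), (3, 2), (4, 1), (4, 2), (5, 0), (5, 1), (6, 0), (6, 1), (7, 1), (7, 2)]

Answer: .OO.
OO..
OO..
.OO.
.OO.
OO..
OO..
.OO.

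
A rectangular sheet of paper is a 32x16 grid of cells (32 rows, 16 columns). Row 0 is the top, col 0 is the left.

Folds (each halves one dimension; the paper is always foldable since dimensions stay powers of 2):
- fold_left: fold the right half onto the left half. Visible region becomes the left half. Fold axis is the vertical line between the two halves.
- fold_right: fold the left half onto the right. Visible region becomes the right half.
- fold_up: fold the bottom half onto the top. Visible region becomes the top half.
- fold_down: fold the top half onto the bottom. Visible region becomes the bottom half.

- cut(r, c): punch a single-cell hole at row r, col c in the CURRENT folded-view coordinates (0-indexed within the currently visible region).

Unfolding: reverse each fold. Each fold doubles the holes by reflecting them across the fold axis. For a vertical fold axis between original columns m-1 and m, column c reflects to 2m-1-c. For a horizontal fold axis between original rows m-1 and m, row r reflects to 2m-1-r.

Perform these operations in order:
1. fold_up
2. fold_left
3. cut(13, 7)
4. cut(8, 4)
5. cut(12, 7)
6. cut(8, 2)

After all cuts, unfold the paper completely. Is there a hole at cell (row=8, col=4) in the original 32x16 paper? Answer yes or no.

Op 1 fold_up: fold axis h@16; visible region now rows[0,16) x cols[0,16) = 16x16
Op 2 fold_left: fold axis v@8; visible region now rows[0,16) x cols[0,8) = 16x8
Op 3 cut(13, 7): punch at orig (13,7); cuts so far [(13, 7)]; region rows[0,16) x cols[0,8) = 16x8
Op 4 cut(8, 4): punch at orig (8,4); cuts so far [(8, 4), (13, 7)]; region rows[0,16) x cols[0,8) = 16x8
Op 5 cut(12, 7): punch at orig (12,7); cuts so far [(8, 4), (12, 7), (13, 7)]; region rows[0,16) x cols[0,8) = 16x8
Op 6 cut(8, 2): punch at orig (8,2); cuts so far [(8, 2), (8, 4), (12, 7), (13, 7)]; region rows[0,16) x cols[0,8) = 16x8
Unfold 1 (reflect across v@8): 8 holes -> [(8, 2), (8, 4), (8, 11), (8, 13), (12, 7), (12, 8), (13, 7), (13, 8)]
Unfold 2 (reflect across h@16): 16 holes -> [(8, 2), (8, 4), (8, 11), (8, 13), (12, 7), (12, 8), (13, 7), (13, 8), (18, 7), (18, 8), (19, 7), (19, 8), (23, 2), (23, 4), (23, 11), (23, 13)]
Holes: [(8, 2), (8, 4), (8, 11), (8, 13), (12, 7), (12, 8), (13, 7), (13, 8), (18, 7), (18, 8), (19, 7), (19, 8), (23, 2), (23, 4), (23, 11), (23, 13)]

Answer: yes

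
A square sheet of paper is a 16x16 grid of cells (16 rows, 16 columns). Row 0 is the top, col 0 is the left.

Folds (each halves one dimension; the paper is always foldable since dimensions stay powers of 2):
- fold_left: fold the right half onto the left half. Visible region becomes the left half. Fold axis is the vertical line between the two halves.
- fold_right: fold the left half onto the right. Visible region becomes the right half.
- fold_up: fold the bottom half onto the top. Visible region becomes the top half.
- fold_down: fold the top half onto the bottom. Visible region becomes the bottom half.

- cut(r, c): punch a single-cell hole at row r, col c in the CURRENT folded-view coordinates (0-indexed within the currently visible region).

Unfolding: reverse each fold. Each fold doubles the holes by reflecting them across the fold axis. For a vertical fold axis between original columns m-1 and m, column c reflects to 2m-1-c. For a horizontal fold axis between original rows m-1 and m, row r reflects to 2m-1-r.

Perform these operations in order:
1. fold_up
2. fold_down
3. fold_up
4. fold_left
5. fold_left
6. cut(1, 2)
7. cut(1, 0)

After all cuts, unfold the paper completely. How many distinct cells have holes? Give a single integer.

Answer: 64

Derivation:
Op 1 fold_up: fold axis h@8; visible region now rows[0,8) x cols[0,16) = 8x16
Op 2 fold_down: fold axis h@4; visible region now rows[4,8) x cols[0,16) = 4x16
Op 3 fold_up: fold axis h@6; visible region now rows[4,6) x cols[0,16) = 2x16
Op 4 fold_left: fold axis v@8; visible region now rows[4,6) x cols[0,8) = 2x8
Op 5 fold_left: fold axis v@4; visible region now rows[4,6) x cols[0,4) = 2x4
Op 6 cut(1, 2): punch at orig (5,2); cuts so far [(5, 2)]; region rows[4,6) x cols[0,4) = 2x4
Op 7 cut(1, 0): punch at orig (5,0); cuts so far [(5, 0), (5, 2)]; region rows[4,6) x cols[0,4) = 2x4
Unfold 1 (reflect across v@4): 4 holes -> [(5, 0), (5, 2), (5, 5), (5, 7)]
Unfold 2 (reflect across v@8): 8 holes -> [(5, 0), (5, 2), (5, 5), (5, 7), (5, 8), (5, 10), (5, 13), (5, 15)]
Unfold 3 (reflect across h@6): 16 holes -> [(5, 0), (5, 2), (5, 5), (5, 7), (5, 8), (5, 10), (5, 13), (5, 15), (6, 0), (6, 2), (6, 5), (6, 7), (6, 8), (6, 10), (6, 13), (6, 15)]
Unfold 4 (reflect across h@4): 32 holes -> [(1, 0), (1, 2), (1, 5), (1, 7), (1, 8), (1, 10), (1, 13), (1, 15), (2, 0), (2, 2), (2, 5), (2, 7), (2, 8), (2, 10), (2, 13), (2, 15), (5, 0), (5, 2), (5, 5), (5, 7), (5, 8), (5, 10), (5, 13), (5, 15), (6, 0), (6, 2), (6, 5), (6, 7), (6, 8), (6, 10), (6, 13), (6, 15)]
Unfold 5 (reflect across h@8): 64 holes -> [(1, 0), (1, 2), (1, 5), (1, 7), (1, 8), (1, 10), (1, 13), (1, 15), (2, 0), (2, 2), (2, 5), (2, 7), (2, 8), (2, 10), (2, 13), (2, 15), (5, 0), (5, 2), (5, 5), (5, 7), (5, 8), (5, 10), (5, 13), (5, 15), (6, 0), (6, 2), (6, 5), (6, 7), (6, 8), (6, 10), (6, 13), (6, 15), (9, 0), (9, 2), (9, 5), (9, 7), (9, 8), (9, 10), (9, 13), (9, 15), (10, 0), (10, 2), (10, 5), (10, 7), (10, 8), (10, 10), (10, 13), (10, 15), (13, 0), (13, 2), (13, 5), (13, 7), (13, 8), (13, 10), (13, 13), (13, 15), (14, 0), (14, 2), (14, 5), (14, 7), (14, 8), (14, 10), (14, 13), (14, 15)]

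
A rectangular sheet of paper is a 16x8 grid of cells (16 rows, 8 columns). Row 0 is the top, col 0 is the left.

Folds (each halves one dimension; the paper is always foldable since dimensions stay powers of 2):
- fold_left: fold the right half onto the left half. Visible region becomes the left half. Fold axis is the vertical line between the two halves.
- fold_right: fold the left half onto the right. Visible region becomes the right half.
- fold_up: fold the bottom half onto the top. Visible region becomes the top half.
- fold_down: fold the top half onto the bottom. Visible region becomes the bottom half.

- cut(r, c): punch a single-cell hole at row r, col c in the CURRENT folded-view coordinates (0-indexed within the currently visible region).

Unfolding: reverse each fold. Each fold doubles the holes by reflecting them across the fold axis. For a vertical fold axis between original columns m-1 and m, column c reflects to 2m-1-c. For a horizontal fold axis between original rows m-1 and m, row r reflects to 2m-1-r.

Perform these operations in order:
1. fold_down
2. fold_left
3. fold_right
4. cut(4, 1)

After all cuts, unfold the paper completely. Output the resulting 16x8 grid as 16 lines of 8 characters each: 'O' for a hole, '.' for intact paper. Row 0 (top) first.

Op 1 fold_down: fold axis h@8; visible region now rows[8,16) x cols[0,8) = 8x8
Op 2 fold_left: fold axis v@4; visible region now rows[8,16) x cols[0,4) = 8x4
Op 3 fold_right: fold axis v@2; visible region now rows[8,16) x cols[2,4) = 8x2
Op 4 cut(4, 1): punch at orig (12,3); cuts so far [(12, 3)]; region rows[8,16) x cols[2,4) = 8x2
Unfold 1 (reflect across v@2): 2 holes -> [(12, 0), (12, 3)]
Unfold 2 (reflect across v@4): 4 holes -> [(12, 0), (12, 3), (12, 4), (12, 7)]
Unfold 3 (reflect across h@8): 8 holes -> [(3, 0), (3, 3), (3, 4), (3, 7), (12, 0), (12, 3), (12, 4), (12, 7)]

Answer: ........
........
........
O..OO..O
........
........
........
........
........
........
........
........
O..OO..O
........
........
........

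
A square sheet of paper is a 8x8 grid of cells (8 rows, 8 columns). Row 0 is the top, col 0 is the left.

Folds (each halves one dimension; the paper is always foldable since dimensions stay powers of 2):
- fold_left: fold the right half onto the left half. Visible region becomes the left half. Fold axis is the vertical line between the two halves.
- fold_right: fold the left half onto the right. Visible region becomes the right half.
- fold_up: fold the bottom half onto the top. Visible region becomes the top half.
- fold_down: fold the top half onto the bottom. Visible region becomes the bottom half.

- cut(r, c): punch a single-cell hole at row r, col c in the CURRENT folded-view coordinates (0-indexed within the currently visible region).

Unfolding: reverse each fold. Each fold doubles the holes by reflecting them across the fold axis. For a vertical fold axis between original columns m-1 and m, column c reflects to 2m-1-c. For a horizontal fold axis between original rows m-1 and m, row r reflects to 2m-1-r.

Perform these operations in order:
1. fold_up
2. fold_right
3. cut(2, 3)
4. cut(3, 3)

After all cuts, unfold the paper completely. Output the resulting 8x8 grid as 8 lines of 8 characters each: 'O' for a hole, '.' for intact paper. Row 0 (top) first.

Op 1 fold_up: fold axis h@4; visible region now rows[0,4) x cols[0,8) = 4x8
Op 2 fold_right: fold axis v@4; visible region now rows[0,4) x cols[4,8) = 4x4
Op 3 cut(2, 3): punch at orig (2,7); cuts so far [(2, 7)]; region rows[0,4) x cols[4,8) = 4x4
Op 4 cut(3, 3): punch at orig (3,7); cuts so far [(2, 7), (3, 7)]; region rows[0,4) x cols[4,8) = 4x4
Unfold 1 (reflect across v@4): 4 holes -> [(2, 0), (2, 7), (3, 0), (3, 7)]
Unfold 2 (reflect across h@4): 8 holes -> [(2, 0), (2, 7), (3, 0), (3, 7), (4, 0), (4, 7), (5, 0), (5, 7)]

Answer: ........
........
O......O
O......O
O......O
O......O
........
........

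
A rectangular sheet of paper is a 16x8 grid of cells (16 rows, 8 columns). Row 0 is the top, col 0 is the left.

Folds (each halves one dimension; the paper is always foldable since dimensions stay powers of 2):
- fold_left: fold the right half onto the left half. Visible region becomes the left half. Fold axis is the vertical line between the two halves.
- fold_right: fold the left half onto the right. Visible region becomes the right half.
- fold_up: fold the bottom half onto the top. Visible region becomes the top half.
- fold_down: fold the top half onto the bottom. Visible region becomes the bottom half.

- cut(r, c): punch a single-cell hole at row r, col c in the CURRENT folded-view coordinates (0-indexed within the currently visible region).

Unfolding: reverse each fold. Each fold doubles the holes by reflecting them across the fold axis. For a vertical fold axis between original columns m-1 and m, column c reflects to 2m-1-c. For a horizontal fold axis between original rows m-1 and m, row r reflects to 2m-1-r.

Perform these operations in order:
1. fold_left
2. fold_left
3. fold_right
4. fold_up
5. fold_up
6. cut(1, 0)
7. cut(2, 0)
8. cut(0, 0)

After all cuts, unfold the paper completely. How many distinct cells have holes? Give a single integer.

Op 1 fold_left: fold axis v@4; visible region now rows[0,16) x cols[0,4) = 16x4
Op 2 fold_left: fold axis v@2; visible region now rows[0,16) x cols[0,2) = 16x2
Op 3 fold_right: fold axis v@1; visible region now rows[0,16) x cols[1,2) = 16x1
Op 4 fold_up: fold axis h@8; visible region now rows[0,8) x cols[1,2) = 8x1
Op 5 fold_up: fold axis h@4; visible region now rows[0,4) x cols[1,2) = 4x1
Op 6 cut(1, 0): punch at orig (1,1); cuts so far [(1, 1)]; region rows[0,4) x cols[1,2) = 4x1
Op 7 cut(2, 0): punch at orig (2,1); cuts so far [(1, 1), (2, 1)]; region rows[0,4) x cols[1,2) = 4x1
Op 8 cut(0, 0): punch at orig (0,1); cuts so far [(0, 1), (1, 1), (2, 1)]; region rows[0,4) x cols[1,2) = 4x1
Unfold 1 (reflect across h@4): 6 holes -> [(0, 1), (1, 1), (2, 1), (5, 1), (6, 1), (7, 1)]
Unfold 2 (reflect across h@8): 12 holes -> [(0, 1), (1, 1), (2, 1), (5, 1), (6, 1), (7, 1), (8, 1), (9, 1), (10, 1), (13, 1), (14, 1), (15, 1)]
Unfold 3 (reflect across v@1): 24 holes -> [(0, 0), (0, 1), (1, 0), (1, 1), (2, 0), (2, 1), (5, 0), (5, 1), (6, 0), (6, 1), (7, 0), (7, 1), (8, 0), (8, 1), (9, 0), (9, 1), (10, 0), (10, 1), (13, 0), (13, 1), (14, 0), (14, 1), (15, 0), (15, 1)]
Unfold 4 (reflect across v@2): 48 holes -> [(0, 0), (0, 1), (0, 2), (0, 3), (1, 0), (1, 1), (1, 2), (1, 3), (2, 0), (2, 1), (2, 2), (2, 3), (5, 0), (5, 1), (5, 2), (5, 3), (6, 0), (6, 1), (6, 2), (6, 3), (7, 0), (7, 1), (7, 2), (7, 3), (8, 0), (8, 1), (8, 2), (8, 3), (9, 0), (9, 1), (9, 2), (9, 3), (10, 0), (10, 1), (10, 2), (10, 3), (13, 0), (13, 1), (13, 2), (13, 3), (14, 0), (14, 1), (14, 2), (14, 3), (15, 0), (15, 1), (15, 2), (15, 3)]
Unfold 5 (reflect across v@4): 96 holes -> [(0, 0), (0, 1), (0, 2), (0, 3), (0, 4), (0, 5), (0, 6), (0, 7), (1, 0), (1, 1), (1, 2), (1, 3), (1, 4), (1, 5), (1, 6), (1, 7), (2, 0), (2, 1), (2, 2), (2, 3), (2, 4), (2, 5), (2, 6), (2, 7), (5, 0), (5, 1), (5, 2), (5, 3), (5, 4), (5, 5), (5, 6), (5, 7), (6, 0), (6, 1), (6, 2), (6, 3), (6, 4), (6, 5), (6, 6), (6, 7), (7, 0), (7, 1), (7, 2), (7, 3), (7, 4), (7, 5), (7, 6), (7, 7), (8, 0), (8, 1), (8, 2), (8, 3), (8, 4), (8, 5), (8, 6), (8, 7), (9, 0), (9, 1), (9, 2), (9, 3), (9, 4), (9, 5), (9, 6), (9, 7), (10, 0), (10, 1), (10, 2), (10, 3), (10, 4), (10, 5), (10, 6), (10, 7), (13, 0), (13, 1), (13, 2), (13, 3), (13, 4), (13, 5), (13, 6), (13, 7), (14, 0), (14, 1), (14, 2), (14, 3), (14, 4), (14, 5), (14, 6), (14, 7), (15, 0), (15, 1), (15, 2), (15, 3), (15, 4), (15, 5), (15, 6), (15, 7)]

Answer: 96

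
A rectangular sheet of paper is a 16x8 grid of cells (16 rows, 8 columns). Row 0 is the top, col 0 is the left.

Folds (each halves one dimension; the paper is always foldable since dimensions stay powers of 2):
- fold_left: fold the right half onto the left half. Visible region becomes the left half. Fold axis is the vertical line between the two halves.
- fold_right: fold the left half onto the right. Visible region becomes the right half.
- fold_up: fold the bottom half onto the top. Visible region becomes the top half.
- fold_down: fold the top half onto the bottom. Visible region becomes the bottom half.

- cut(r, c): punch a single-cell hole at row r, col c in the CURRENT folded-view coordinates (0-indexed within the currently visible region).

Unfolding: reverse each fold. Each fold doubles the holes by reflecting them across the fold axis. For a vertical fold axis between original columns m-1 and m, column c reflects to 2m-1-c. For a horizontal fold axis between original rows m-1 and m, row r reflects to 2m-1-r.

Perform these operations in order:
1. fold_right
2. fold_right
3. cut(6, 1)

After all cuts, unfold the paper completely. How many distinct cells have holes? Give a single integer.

Answer: 4

Derivation:
Op 1 fold_right: fold axis v@4; visible region now rows[0,16) x cols[4,8) = 16x4
Op 2 fold_right: fold axis v@6; visible region now rows[0,16) x cols[6,8) = 16x2
Op 3 cut(6, 1): punch at orig (6,7); cuts so far [(6, 7)]; region rows[0,16) x cols[6,8) = 16x2
Unfold 1 (reflect across v@6): 2 holes -> [(6, 4), (6, 7)]
Unfold 2 (reflect across v@4): 4 holes -> [(6, 0), (6, 3), (6, 4), (6, 7)]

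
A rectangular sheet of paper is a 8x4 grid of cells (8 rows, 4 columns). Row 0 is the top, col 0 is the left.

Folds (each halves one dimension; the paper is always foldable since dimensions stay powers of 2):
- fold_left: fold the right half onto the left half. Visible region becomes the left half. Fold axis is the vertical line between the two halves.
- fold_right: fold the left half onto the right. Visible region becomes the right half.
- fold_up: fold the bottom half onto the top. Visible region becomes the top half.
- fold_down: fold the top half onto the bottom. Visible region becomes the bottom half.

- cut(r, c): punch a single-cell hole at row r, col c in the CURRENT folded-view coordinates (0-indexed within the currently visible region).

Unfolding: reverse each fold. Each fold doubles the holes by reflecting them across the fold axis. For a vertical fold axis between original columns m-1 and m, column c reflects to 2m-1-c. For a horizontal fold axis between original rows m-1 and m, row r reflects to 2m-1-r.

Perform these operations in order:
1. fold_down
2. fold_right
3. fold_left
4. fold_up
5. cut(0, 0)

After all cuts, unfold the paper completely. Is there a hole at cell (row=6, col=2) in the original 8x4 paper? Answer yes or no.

Op 1 fold_down: fold axis h@4; visible region now rows[4,8) x cols[0,4) = 4x4
Op 2 fold_right: fold axis v@2; visible region now rows[4,8) x cols[2,4) = 4x2
Op 3 fold_left: fold axis v@3; visible region now rows[4,8) x cols[2,3) = 4x1
Op 4 fold_up: fold axis h@6; visible region now rows[4,6) x cols[2,3) = 2x1
Op 5 cut(0, 0): punch at orig (4,2); cuts so far [(4, 2)]; region rows[4,6) x cols[2,3) = 2x1
Unfold 1 (reflect across h@6): 2 holes -> [(4, 2), (7, 2)]
Unfold 2 (reflect across v@3): 4 holes -> [(4, 2), (4, 3), (7, 2), (7, 3)]
Unfold 3 (reflect across v@2): 8 holes -> [(4, 0), (4, 1), (4, 2), (4, 3), (7, 0), (7, 1), (7, 2), (7, 3)]
Unfold 4 (reflect across h@4): 16 holes -> [(0, 0), (0, 1), (0, 2), (0, 3), (3, 0), (3, 1), (3, 2), (3, 3), (4, 0), (4, 1), (4, 2), (4, 3), (7, 0), (7, 1), (7, 2), (7, 3)]
Holes: [(0, 0), (0, 1), (0, 2), (0, 3), (3, 0), (3, 1), (3, 2), (3, 3), (4, 0), (4, 1), (4, 2), (4, 3), (7, 0), (7, 1), (7, 2), (7, 3)]

Answer: no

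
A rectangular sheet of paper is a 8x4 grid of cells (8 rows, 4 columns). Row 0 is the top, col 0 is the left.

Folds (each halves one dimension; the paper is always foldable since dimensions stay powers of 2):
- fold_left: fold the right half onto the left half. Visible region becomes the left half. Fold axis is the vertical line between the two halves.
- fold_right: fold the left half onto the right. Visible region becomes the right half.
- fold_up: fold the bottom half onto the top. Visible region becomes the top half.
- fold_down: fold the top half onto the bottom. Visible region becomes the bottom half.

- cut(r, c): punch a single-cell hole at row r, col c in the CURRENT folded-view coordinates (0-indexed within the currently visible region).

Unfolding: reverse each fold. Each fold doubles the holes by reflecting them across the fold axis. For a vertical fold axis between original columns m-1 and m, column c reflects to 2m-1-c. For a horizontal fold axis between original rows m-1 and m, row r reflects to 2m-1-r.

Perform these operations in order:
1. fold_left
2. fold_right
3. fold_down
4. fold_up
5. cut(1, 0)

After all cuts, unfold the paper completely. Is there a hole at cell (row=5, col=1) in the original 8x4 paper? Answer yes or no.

Op 1 fold_left: fold axis v@2; visible region now rows[0,8) x cols[0,2) = 8x2
Op 2 fold_right: fold axis v@1; visible region now rows[0,8) x cols[1,2) = 8x1
Op 3 fold_down: fold axis h@4; visible region now rows[4,8) x cols[1,2) = 4x1
Op 4 fold_up: fold axis h@6; visible region now rows[4,6) x cols[1,2) = 2x1
Op 5 cut(1, 0): punch at orig (5,1); cuts so far [(5, 1)]; region rows[4,6) x cols[1,2) = 2x1
Unfold 1 (reflect across h@6): 2 holes -> [(5, 1), (6, 1)]
Unfold 2 (reflect across h@4): 4 holes -> [(1, 1), (2, 1), (5, 1), (6, 1)]
Unfold 3 (reflect across v@1): 8 holes -> [(1, 0), (1, 1), (2, 0), (2, 1), (5, 0), (5, 1), (6, 0), (6, 1)]
Unfold 4 (reflect across v@2): 16 holes -> [(1, 0), (1, 1), (1, 2), (1, 3), (2, 0), (2, 1), (2, 2), (2, 3), (5, 0), (5, 1), (5, 2), (5, 3), (6, 0), (6, 1), (6, 2), (6, 3)]
Holes: [(1, 0), (1, 1), (1, 2), (1, 3), (2, 0), (2, 1), (2, 2), (2, 3), (5, 0), (5, 1), (5, 2), (5, 3), (6, 0), (6, 1), (6, 2), (6, 3)]

Answer: yes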